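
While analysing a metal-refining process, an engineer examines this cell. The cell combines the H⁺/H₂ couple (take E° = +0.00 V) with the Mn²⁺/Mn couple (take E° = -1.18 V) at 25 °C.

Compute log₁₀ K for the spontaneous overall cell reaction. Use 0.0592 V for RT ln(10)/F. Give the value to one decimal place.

39.9

Cathode: H⁺/H₂; anode: Mn²⁺/Mn. E°cell = +1.18 V, n = 2.
log K = nE°cell / 0.0592 = (2)(+1.18) / 0.0592 = 39.9.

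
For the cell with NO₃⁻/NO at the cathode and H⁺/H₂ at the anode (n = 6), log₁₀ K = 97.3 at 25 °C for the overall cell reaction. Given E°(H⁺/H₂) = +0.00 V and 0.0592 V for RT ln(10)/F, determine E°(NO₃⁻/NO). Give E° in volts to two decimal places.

+0.96 V

E°cell = (0.0592/n)·log K = (0.0592/6)(97.3) = +0.960 V.
Since NO₃⁻/NO is the cathode and H⁺/H₂ the anode, E°cell = E°(NO₃⁻/NO) − E°(H⁺/H₂).
So E°(NO₃⁻/NO) = E°cell + E°(H⁺/H₂) = +0.960 + (+0.00) = +0.96 V.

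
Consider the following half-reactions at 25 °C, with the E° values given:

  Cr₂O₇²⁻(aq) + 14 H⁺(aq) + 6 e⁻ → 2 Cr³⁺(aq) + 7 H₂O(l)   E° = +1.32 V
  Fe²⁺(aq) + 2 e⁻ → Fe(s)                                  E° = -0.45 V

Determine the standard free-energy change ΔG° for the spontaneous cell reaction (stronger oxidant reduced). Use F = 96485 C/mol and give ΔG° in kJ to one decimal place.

-1024.7 kJ

Cr₂O₇²⁻/Cr³⁺ (E° = +1.32 V) is the cathode; Fe²⁺/Fe (E° = -0.45 V) is the anode, so E°cell = +1.77 V.
Balancing electrons gives n = 6 (lcm of 6 and 2).
ΔG° = −nFE° = −(6)(96485)(+1.77) = -1,024,671 J = -1024.7 kJ.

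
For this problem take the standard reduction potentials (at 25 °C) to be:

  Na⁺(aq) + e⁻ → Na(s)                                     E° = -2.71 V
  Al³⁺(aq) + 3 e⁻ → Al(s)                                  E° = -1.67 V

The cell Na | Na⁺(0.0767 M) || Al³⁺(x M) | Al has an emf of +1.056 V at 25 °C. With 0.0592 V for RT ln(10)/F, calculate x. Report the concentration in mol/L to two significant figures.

0.0029 M

Al³⁺/Al is the cathode, Na⁺/Na the anode: E°cell = +1.04 V, n = 3.
Overall reaction: Al³⁺(aq) + 3 Na(s) → Al(s) + 3 Na⁺(aq); Q = [Na⁺]^3/[Al³⁺]^1.
From E = E° − (0.0592/n) log Q: log Q = (E° − E)·n/0.0592 = (+1.04 − (+1.056))·3/0.0592 = -0.8108.
So 1·log[Al³⁺] = 3·log(0.0767) − log Q = -3.3456 − (-0.8108) = -2.5348; [Al³⁺] = 10^(-2.5348) ≈ 0.0029 M.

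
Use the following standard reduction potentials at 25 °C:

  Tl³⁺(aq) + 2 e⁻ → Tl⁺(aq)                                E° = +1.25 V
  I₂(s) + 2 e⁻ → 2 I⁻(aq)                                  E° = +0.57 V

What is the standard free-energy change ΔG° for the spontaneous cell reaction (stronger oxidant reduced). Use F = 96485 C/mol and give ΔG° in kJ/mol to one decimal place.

Tl³⁺/Tl⁺ (E° = +1.25 V) is the cathode; I₂/I⁻ (E° = +0.57 V) is the anode, so E°cell = +0.68 V.
Balancing electrons gives n = 2 (lcm of 2 and 2).
ΔG° = −nFE° = −(2)(96485)(+0.68) = -131,220 J = -131.2 kJ/mol.

-131.2 kJ/mol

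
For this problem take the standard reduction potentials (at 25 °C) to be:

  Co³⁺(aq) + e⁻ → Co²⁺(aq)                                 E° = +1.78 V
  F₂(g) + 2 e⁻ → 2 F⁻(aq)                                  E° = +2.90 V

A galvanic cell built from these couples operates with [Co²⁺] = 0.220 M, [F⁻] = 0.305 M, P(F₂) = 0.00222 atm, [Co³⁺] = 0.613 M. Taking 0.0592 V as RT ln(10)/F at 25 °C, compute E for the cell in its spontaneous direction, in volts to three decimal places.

F₂/F⁻ is the cathode (higher E°), Co³⁺/Co²⁺ the anode: E°cell = +2.90 − (+1.78) = +1.12 V, n = 2.
Overall: F₂(g) + 2 Co²⁺(aq) → 2 F⁻(aq) + 2 Co³⁺(aq)
Q = [F⁻]^2·[Co³⁺]^2 / (P(F₂)·[Co²⁺]^2); log Q = 2.512.
E = E° − (0.0592/n) log Q = +1.12 − (0.0592/2)(2.512) = +1.046 V.

+1.046 V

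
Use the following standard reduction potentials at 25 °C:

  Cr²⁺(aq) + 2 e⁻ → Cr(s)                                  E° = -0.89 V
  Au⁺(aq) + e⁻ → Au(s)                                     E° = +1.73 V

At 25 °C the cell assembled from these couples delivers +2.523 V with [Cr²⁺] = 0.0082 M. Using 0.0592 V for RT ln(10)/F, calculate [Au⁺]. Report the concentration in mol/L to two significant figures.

0.0021 M

Au⁺/Au is the cathode, Cr²⁺/Cr the anode: E°cell = +2.62 V, n = 2.
Overall reaction: 2 Au⁺(aq) + Cr(s) → 2 Au(s) + Cr²⁺(aq); Q = [Cr²⁺]^1/[Au⁺]^2.
From E = E° − (0.0592/n) log Q: log Q = (E° − E)·n/0.0592 = (+2.62 − (+2.523))·2/0.0592 = 3.2770.
So 2·log[Au⁺] = 1·log(0.0082) − log Q = -2.0862 − (3.2770) = -5.3632; log[Au⁺] = -5.3632 / 2 = -2.6816; [Au⁺] = 10^(-2.6816) ≈ 0.0021 M.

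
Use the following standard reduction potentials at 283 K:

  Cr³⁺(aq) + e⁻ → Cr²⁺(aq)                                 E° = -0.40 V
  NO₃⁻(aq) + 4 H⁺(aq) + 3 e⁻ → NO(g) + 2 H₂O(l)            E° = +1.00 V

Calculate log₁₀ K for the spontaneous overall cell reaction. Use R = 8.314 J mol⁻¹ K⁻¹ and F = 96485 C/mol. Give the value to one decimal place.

Cathode: NO₃⁻/NO; anode: Cr³⁺/Cr²⁺. E°cell = (+1.00) − (-0.40) = +1.40 V, with n = 3.
ΔG° = −nFE° = −RT ln K, so ln K = nFE°/(RT) = (3)(96485)(+1.40) / ((8.314)(283)) = 172.232.
log₁₀ K = 172.232 / ln 10 = 74.8.

74.8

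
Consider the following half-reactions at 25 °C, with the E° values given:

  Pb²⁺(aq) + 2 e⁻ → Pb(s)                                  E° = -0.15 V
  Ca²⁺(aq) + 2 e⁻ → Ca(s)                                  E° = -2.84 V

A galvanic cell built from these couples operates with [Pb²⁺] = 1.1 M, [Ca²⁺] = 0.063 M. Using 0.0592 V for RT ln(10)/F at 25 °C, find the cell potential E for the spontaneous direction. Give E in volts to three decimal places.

+2.727 V

Pb²⁺/Pb is the cathode (higher E°), Ca²⁺/Ca the anode: E°cell = -0.15 − (-2.84) = +2.69 V, n = 2.
Overall: Pb²⁺(aq) + Ca(s) → Pb(s) + Ca²⁺(aq)
Q = [Ca²⁺] / ([Pb²⁺]); log Q = -1.242.
E = E° − (0.0592/n) log Q = +2.69 − (0.0592/2)(-1.242) = +2.727 V.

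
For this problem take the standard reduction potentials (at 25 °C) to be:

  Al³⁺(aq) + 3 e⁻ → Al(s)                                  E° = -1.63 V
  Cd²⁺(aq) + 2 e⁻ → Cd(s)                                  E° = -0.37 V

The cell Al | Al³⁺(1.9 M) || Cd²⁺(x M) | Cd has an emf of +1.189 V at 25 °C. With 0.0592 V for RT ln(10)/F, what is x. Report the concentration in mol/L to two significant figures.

0.0061 M

Cd²⁺/Cd is the cathode, Al³⁺/Al the anode: E°cell = +1.26 V, n = 6.
Overall reaction: 3 Cd²⁺(aq) + 2 Al(s) → 3 Cd(s) + 2 Al³⁺(aq); Q = [Al³⁺]^2/[Cd²⁺]^3.
From E = E° − (0.0592/n) log Q: log Q = (E° − E)·n/0.0592 = (+1.26 − (+1.189))·6/0.0592 = 7.1959.
So 3·log[Cd²⁺] = 2·log(1.9) − log Q = 0.5575 − (7.1959) = -6.6384; log[Cd²⁺] = -6.6384 / 3 = -2.2128; [Cd²⁺] = 10^(-2.2128) ≈ 0.0061 M.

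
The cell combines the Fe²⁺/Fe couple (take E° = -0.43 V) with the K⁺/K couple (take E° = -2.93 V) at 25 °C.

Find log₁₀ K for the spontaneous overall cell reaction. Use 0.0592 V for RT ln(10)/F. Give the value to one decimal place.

Cathode: Fe²⁺/Fe; anode: K⁺/K. E°cell = +2.50 V, n = 2.
log K = nE°cell / 0.0592 = (2)(+2.50) / 0.0592 = 84.5.

84.5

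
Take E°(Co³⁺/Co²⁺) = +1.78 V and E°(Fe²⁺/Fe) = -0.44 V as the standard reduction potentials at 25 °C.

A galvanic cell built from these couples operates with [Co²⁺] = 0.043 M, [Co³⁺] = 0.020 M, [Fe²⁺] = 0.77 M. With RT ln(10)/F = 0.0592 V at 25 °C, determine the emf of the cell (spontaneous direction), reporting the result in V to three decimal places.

+2.204 V

Co³⁺/Co²⁺ is the cathode (higher E°), Fe²⁺/Fe the anode: E°cell = +1.78 − (-0.44) = +2.22 V, n = 2.
Overall: 2 Co³⁺(aq) + Fe(s) → 2 Co²⁺(aq) + Fe²⁺(aq)
Q = [Co²⁺]^2·[Fe²⁺] / ([Co³⁺]^2); log Q = 0.551.
E = E° − (0.0592/n) log Q = +2.22 − (0.0592/2)(0.551) = +2.204 V.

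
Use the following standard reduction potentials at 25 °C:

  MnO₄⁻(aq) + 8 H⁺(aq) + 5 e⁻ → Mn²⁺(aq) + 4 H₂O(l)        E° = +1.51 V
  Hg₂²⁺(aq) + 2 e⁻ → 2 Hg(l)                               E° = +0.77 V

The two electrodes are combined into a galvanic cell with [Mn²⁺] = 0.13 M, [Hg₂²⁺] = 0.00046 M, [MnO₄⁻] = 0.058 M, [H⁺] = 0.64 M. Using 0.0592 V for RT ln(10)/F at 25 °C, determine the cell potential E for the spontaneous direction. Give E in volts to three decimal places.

+0.816 V

MnO₄⁻/Mn²⁺ is the cathode (higher E°), Hg₂²⁺/Hg the anode: E°cell = +1.51 − (+0.77) = +0.74 V, n = 10.
Overall: 2 MnO₄⁻(aq) + 16 H⁺(aq) + 10 Hg(l) → 2 Mn²⁺(aq) + 8 H₂O(l) + 5 Hg₂²⁺(aq)
Q = [Mn²⁺]^2·[Hg₂²⁺]^5 / ([MnO₄⁻]^2·[H⁺]^16); log Q = -12.884.
E = E° − (0.0592/n) log Q = +0.74 − (0.0592/10)(-12.884) = +0.816 V.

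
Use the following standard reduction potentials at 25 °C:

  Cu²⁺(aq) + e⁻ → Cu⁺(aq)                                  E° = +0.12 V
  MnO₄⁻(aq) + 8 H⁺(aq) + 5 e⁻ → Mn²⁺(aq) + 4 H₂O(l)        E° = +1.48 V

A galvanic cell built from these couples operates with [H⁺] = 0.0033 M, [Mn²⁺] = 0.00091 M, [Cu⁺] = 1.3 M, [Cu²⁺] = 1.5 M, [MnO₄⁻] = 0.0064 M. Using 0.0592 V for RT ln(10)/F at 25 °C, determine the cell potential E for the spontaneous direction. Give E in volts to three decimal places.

MnO₄⁻/Mn²⁺ is the cathode (higher E°), Cu²⁺/Cu⁺ the anode: E°cell = +1.48 − (+0.12) = +1.36 V, n = 5.
Overall: MnO₄⁻(aq) + 8 H⁺(aq) + 5 Cu⁺(aq) → Mn²⁺(aq) + 4 H₂O(l) + 5 Cu²⁺(aq)
Q = [Mn²⁺]·[Cu²⁺]^5 / ([MnO₄⁻]·[H⁺]^8·[Cu⁺]^5); log Q = 19.315.
E = E° − (0.0592/n) log Q = +1.36 − (0.0592/5)(19.315) = +1.131 V.

+1.131 V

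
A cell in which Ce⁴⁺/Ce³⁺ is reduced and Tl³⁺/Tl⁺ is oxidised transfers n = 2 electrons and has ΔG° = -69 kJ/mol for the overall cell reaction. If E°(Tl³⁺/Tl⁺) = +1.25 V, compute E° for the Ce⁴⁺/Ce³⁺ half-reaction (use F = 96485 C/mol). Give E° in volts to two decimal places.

E°cell = −ΔG°/(nF) = −(-69×10³)/((2)(96485)) = +0.358 V.
Since Ce⁴⁺/Ce³⁺ is the cathode and Tl³⁺/Tl⁺ the anode, E°cell = E°(Ce⁴⁺/Ce³⁺) − E°(Tl³⁺/Tl⁺).
So E°(Ce⁴⁺/Ce³⁺) = E°cell + E°(Tl³⁺/Tl⁺) = +0.358 + (+1.25) = +1.61 V.

+1.61 V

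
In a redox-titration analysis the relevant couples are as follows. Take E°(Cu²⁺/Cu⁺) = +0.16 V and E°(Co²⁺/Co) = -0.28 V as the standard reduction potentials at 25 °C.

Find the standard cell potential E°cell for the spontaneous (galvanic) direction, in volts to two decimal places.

The Cu²⁺/Cu⁺ couple has the higher reduction potential, so it is the cathode; Co²⁺/Co is oxidised at the anode.
E°cell = E°(cathode) − E°(anode) = (+0.16) − (-0.28) = +0.44 V.
Since E°cell > 0, the reaction is spontaneous under standard conditions.

+0.44 V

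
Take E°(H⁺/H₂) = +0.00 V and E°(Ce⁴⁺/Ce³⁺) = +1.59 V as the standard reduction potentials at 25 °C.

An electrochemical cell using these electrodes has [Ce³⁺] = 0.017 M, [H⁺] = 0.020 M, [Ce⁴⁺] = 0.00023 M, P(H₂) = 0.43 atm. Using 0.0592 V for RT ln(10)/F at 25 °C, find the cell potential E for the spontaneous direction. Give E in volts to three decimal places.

Ce⁴⁺/Ce³⁺ is the cathode (higher E°), H⁺/H₂ the anode: E°cell = +1.59 − (+0.00) = +1.59 V, n = 2.
Overall: 2 Ce⁴⁺(aq) + H₂(g) → 2 Ce³⁺(aq) + 2 H⁺(aq)
Q = [Ce³⁺]^2·[H⁺]^2 / ([Ce⁴⁺]^2·P(H₂)); log Q = 0.706.
E = E° − (0.0592/n) log Q = +1.59 − (0.0592/2)(0.706) = +1.569 V.

+1.569 V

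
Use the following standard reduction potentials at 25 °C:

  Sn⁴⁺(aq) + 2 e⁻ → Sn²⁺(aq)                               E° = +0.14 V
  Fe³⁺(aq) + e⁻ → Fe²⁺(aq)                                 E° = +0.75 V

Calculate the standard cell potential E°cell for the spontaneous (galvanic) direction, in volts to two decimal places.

+0.61 V

The Fe³⁺/Fe²⁺ couple has the higher reduction potential, so it is the cathode; Sn⁴⁺/Sn²⁺ is oxidised at the anode.
E°cell = E°(cathode) − E°(anode) = (+0.75) − (+0.14) = +0.61 V.
Since E°cell > 0, the reaction is spontaneous under standard conditions.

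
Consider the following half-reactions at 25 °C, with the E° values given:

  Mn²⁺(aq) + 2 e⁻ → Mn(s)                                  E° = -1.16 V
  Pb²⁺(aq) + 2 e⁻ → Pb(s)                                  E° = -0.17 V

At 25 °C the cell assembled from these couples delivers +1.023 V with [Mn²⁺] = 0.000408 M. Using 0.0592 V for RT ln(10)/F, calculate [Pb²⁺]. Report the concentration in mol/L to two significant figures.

0.0053 M

Pb²⁺/Pb is the cathode, Mn²⁺/Mn the anode: E°cell = +0.99 V, n = 2.
Overall reaction: Pb²⁺(aq) + Mn(s) → Pb(s) + Mn²⁺(aq); Q = [Mn²⁺]^1/[Pb²⁺]^1.
From E = E° − (0.0592/n) log Q: log Q = (E° − E)·n/0.0592 = (+0.99 − (+1.023))·2/0.0592 = -1.1149.
So 1·log[Pb²⁺] = 1·log(0.000408) − log Q = -3.3893 − (-1.1149) = -2.2744; [Pb²⁺] = 10^(-2.2744) ≈ 0.0053 M.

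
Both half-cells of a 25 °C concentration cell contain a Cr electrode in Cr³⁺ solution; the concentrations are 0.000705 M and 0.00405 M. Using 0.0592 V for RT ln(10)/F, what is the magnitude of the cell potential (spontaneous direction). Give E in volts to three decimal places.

+0.015 V

For a concentration cell E°cell = 0. The 0.00405 M side is the cathode (reduction is favoured where [Cr³⁺] is higher).
With n = 3, E = −(0.0592/3) log([Cr³⁺]ₐₙ/[Cr³⁺]꜀ₐₜ) = −(0.0592/3) log(0.000705/0.00405) = −(0.0592/3)(-0.759) = +0.015 V.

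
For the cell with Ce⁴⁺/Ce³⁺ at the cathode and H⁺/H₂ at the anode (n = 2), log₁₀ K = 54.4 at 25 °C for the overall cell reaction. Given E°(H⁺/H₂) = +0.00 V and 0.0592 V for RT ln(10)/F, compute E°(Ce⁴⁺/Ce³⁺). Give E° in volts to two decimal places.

+1.61 V

E°cell = (0.0592/n)·log K = (0.0592/2)(54.4) = +1.610 V.
Since Ce⁴⁺/Ce³⁺ is the cathode and H⁺/H₂ the anode, E°cell = E°(Ce⁴⁺/Ce³⁺) − E°(H⁺/H₂).
So E°(Ce⁴⁺/Ce³⁺) = E°cell + E°(H⁺/H₂) = +1.610 + (+0.00) = +1.61 V.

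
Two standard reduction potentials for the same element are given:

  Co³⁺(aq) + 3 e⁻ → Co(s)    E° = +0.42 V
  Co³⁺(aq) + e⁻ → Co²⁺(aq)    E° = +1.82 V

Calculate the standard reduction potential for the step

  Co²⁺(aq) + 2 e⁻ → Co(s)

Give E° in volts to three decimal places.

-0.280 V

Sequential free energies add, so n₃E°₃ = n₁E°₁ + n₂E°₂.
With n₃ = 3, and the known step contributing 1×(+1.82) V, the unknown satisfies 2·E° = 3×(+0.42) − 1×(+1.82) = -0.560.
E° = -0.560 / 2 = -0.280 V.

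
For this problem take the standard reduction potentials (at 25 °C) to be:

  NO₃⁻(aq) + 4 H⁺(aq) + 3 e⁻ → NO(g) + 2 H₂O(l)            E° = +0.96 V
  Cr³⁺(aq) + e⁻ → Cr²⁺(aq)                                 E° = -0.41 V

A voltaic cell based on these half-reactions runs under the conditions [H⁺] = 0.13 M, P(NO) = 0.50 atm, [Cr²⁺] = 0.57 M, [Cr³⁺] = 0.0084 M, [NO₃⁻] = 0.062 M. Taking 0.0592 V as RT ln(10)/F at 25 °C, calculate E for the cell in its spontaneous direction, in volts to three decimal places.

NO₃⁻/NO is the cathode (higher E°), Cr³⁺/Cr²⁺ the anode: E°cell = +0.96 − (-0.41) = +1.37 V, n = 3.
Overall: NO₃⁻(aq) + 4 H⁺(aq) + 3 Cr²⁺(aq) → NO(g) + 2 H₂O(l) + 3 Cr³⁺(aq)
Q = P(NO)·[Cr³⁺]^3 / ([NO₃⁻]·[H⁺]^4·[Cr²⁺]^3); log Q = -1.044.
E = E° − (0.0592/n) log Q = +1.37 − (0.0592/3)(-1.044) = +1.391 V.

+1.391 V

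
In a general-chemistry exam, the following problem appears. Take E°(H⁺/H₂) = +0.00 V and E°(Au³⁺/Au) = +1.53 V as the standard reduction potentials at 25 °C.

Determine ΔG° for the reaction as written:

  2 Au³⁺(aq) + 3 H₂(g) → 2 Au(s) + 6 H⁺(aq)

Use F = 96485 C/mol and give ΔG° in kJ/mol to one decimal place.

As written, Au³⁺/Au is reduced (cathode) and H⁺/H₂ is oxidised (anode), so E°cell = (+1.53) − (+0.00) = +1.53 V.
Balancing electrons gives n = 6.
ΔG° = −nFE° = −(6)(96485)(+1.53) = -885,732 J = -885.7 kJ/mol.

-885.7 kJ/mol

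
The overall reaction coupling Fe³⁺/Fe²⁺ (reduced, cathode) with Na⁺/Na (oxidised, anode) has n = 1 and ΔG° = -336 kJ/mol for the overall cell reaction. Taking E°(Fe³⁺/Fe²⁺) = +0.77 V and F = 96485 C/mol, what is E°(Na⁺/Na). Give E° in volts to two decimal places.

E°cell = −ΔG°/(nF) = −(-336×10³)/((1)(96485)) = +3.482 V.
Since Fe³⁺/Fe²⁺ is the cathode and Na⁺/Na the anode, E°cell = E°(Fe³⁺/Fe²⁺) − E°(Na⁺/Na).
So E°(Na⁺/Na) = E°(Fe³⁺/Fe²⁺) − E°cell = (+0.77) − (+3.482) = -2.71 V.

-2.71 V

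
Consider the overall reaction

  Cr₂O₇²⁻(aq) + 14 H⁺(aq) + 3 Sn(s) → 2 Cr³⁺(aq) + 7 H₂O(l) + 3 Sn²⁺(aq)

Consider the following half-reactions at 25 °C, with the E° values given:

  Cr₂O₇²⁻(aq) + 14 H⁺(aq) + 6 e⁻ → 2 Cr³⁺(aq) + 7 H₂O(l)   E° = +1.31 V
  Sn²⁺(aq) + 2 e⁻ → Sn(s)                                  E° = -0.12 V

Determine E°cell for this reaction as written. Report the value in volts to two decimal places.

+1.43 V

The Cr₂O₇²⁻/Cr³⁺ couple has the higher reduction potential, so it is the cathode; Sn²⁺/Sn is oxidised at the anode.
E°cell = E°(cathode) − E°(anode) = (+1.31) − (-0.12) = +1.43 V.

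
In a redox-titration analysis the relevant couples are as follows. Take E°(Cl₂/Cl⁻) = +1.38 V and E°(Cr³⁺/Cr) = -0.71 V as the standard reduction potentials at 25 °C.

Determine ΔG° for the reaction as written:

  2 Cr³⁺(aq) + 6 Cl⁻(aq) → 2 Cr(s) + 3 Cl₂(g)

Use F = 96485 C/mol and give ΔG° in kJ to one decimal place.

As written, Cr³⁺/Cr is reduced (cathode) and Cl₂/Cl⁻ is oxidised (anode), so E°cell = (-0.71) − (+1.38) = -2.09 V.
Balancing electrons gives n = 6.
ΔG° = −nFE° = −(6)(96485)(-2.09) = 1,209,922 J = +1209.9 kJ.

+1209.9 kJ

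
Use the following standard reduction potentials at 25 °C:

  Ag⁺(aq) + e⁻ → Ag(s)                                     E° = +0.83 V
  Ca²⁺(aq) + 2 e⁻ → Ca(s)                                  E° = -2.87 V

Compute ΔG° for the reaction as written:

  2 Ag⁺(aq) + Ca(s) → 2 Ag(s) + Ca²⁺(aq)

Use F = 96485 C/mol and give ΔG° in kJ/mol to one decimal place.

-714.0 kJ/mol

As written, Ag⁺/Ag is reduced (cathode) and Ca²⁺/Ca is oxidised (anode), so E°cell = (+0.83) − (-2.87) = +3.70 V.
Balancing electrons gives n = 2.
ΔG° = −nFE° = −(2)(96485)(+3.70) = -713,989 J = -714.0 kJ/mol.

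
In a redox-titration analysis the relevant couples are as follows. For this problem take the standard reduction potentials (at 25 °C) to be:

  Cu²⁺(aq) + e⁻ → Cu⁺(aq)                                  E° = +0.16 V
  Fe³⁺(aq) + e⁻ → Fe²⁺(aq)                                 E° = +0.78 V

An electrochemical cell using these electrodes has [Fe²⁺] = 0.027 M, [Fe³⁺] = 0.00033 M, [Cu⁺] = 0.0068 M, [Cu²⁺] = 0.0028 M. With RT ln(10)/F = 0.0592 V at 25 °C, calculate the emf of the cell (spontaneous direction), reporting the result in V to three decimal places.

+0.530 V

Fe³⁺/Fe²⁺ is the cathode (higher E°), Cu²⁺/Cu⁺ the anode: E°cell = +0.78 − (+0.16) = +0.62 V, n = 1.
Overall: Fe³⁺(aq) + Cu⁺(aq) → Fe²⁺(aq) + Cu²⁺(aq)
Q = [Fe²⁺]·[Cu²⁺] / ([Fe³⁺]·[Cu⁺]); log Q = 1.527.
E = E° − (0.0592/n) log Q = +0.62 − (0.0592/1)(1.527) = +0.530 V.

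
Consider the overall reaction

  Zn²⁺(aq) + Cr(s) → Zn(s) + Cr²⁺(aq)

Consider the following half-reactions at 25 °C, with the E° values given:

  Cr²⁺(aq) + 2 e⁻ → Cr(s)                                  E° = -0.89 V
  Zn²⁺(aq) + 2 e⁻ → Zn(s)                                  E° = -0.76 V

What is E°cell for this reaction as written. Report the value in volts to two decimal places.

The Zn²⁺/Zn couple has the higher reduction potential, so it is the cathode; Cr²⁺/Cr is oxidised at the anode.
E°cell = E°(cathode) − E°(anode) = (-0.76) − (-0.89) = +0.13 V.
Since E°cell > 0, the reaction is spontaneous under standard conditions.

+0.13 V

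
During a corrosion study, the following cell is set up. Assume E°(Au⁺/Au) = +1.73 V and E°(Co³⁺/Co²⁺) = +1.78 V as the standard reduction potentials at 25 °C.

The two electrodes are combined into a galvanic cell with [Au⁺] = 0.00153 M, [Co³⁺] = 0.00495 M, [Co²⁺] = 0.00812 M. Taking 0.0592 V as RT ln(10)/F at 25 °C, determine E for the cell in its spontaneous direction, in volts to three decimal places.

Co³⁺/Co²⁺ is the cathode (higher E°), Au⁺/Au the anode: E°cell = +1.78 − (+1.73) = +0.05 V, n = 1.
Overall: Co³⁺(aq) + Au(s) → Co²⁺(aq) + Au⁺(aq)
Q = [Co²⁺]·[Au⁺] / ([Co³⁺]); log Q = -2.600.
E = E° − (0.0592/n) log Q = +0.05 − (0.0592/1)(-2.600) = +0.204 V.

+0.204 V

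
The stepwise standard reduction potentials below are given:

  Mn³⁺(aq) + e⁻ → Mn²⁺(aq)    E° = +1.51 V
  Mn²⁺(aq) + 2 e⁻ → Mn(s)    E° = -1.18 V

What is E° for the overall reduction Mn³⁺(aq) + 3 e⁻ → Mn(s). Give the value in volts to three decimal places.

Since ΔG° = −nFE° is additive over sequential reductions, n₃E°₃ = n₁E°₁ + n₂E°₂.
E°₃ = (1×+1.51 + 2×-1.18) / 3 = (-0.850) / 3 = -0.283 V.

-0.283 V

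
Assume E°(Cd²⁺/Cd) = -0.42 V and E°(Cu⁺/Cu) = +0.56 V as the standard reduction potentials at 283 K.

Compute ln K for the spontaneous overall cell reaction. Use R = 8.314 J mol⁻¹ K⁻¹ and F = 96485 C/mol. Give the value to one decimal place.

80.4

Cathode: Cu⁺/Cu; anode: Cd²⁺/Cd. E°cell = (+0.56) − (-0.42) = +0.98 V, with n = 2.
ΔG° = −nFE° = −RT ln K, so ln K = nFE°/(RT) = (2)(96485)(+0.98) / ((8.314)(283)) = 80.375.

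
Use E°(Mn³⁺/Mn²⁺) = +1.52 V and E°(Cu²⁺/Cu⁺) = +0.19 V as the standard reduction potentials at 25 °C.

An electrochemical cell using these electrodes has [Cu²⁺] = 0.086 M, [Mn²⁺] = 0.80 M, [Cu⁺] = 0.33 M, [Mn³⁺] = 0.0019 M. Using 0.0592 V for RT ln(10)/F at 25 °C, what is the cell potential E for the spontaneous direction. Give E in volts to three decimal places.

+1.209 V

Mn³⁺/Mn²⁺ is the cathode (higher E°), Cu²⁺/Cu⁺ the anode: E°cell = +1.52 − (+0.19) = +1.33 V, n = 1.
Overall: Mn³⁺(aq) + Cu⁺(aq) → Mn²⁺(aq) + Cu²⁺(aq)
Q = [Mn²⁺]·[Cu²⁺] / ([Mn³⁺]·[Cu⁺]); log Q = 2.040.
E = E° − (0.0592/n) log Q = +1.33 − (0.0592/1)(2.040) = +1.209 V.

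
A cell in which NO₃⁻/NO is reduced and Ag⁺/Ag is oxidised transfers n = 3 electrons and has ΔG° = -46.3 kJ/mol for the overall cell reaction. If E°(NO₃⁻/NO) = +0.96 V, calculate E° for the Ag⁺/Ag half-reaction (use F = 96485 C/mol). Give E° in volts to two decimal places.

+0.80 V

E°cell = −ΔG°/(nF) = −(-46.3×10³)/((3)(96485)) = +0.160 V.
Since NO₃⁻/NO is the cathode and Ag⁺/Ag the anode, E°cell = E°(NO₃⁻/NO) − E°(Ag⁺/Ag).
So E°(Ag⁺/Ag) = E°(NO₃⁻/NO) − E°cell = (+0.96) − (+0.160) = +0.80 V.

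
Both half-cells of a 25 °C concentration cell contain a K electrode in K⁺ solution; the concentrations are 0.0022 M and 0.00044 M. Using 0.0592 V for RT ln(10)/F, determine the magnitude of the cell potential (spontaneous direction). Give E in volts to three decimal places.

For a concentration cell E°cell = 0. The 0.0022 M side is the cathode (reduction is favoured where [K⁺] is higher).
With n = 1, E = −(0.0592/1) log([K⁺]ₐₙ/[K⁺]꜀ₐₜ) = −(0.0592/1) log(0.00044/0.0022) = −(0.0592/1)(-0.699) = +0.041 V.

+0.041 V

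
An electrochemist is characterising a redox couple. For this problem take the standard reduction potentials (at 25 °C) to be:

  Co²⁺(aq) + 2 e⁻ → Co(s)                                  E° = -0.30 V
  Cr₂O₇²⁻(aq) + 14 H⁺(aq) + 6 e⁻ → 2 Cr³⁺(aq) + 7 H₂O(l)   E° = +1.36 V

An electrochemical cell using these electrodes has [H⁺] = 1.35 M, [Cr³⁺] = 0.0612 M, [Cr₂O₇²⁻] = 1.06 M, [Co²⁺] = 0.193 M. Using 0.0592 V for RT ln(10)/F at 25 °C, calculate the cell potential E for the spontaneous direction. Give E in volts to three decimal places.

Cr₂O₇²⁻/Cr³⁺ is the cathode (higher E°), Co²⁺/Co the anode: E°cell = +1.36 − (-0.30) = +1.66 V, n = 6.
Overall: Cr₂O₇²⁻(aq) + 14 H⁺(aq) + 3 Co(s) → 2 Cr³⁺(aq) + 7 H₂O(l) + 3 Co²⁺(aq)
Q = [Cr³⁺]^2·[Co²⁺]^3 / ([Cr₂O₇²⁻]·[H⁺]^14); log Q = -6.420.
E = E° − (0.0592/n) log Q = +1.66 − (0.0592/6)(-6.420) = +1.723 V.

+1.723 V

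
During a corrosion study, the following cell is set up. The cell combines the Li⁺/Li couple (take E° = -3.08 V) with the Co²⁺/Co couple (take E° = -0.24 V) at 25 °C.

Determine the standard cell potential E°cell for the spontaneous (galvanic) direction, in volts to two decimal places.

+2.84 V

The Co²⁺/Co couple has the higher reduction potential, so it is the cathode; Li⁺/Li is oxidised at the anode.
E°cell = E°(cathode) − E°(anode) = (-0.24) − (-3.08) = +2.84 V.
Since E°cell > 0, the reaction is spontaneous under standard conditions.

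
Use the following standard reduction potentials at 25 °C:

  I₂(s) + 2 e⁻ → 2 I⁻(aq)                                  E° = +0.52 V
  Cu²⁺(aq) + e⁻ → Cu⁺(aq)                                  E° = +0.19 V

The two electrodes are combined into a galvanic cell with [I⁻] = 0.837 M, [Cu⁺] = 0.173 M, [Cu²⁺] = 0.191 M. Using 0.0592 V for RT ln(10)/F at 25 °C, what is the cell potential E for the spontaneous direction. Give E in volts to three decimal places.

+0.332 V

I₂/I⁻ is the cathode (higher E°), Cu²⁺/Cu⁺ the anode: E°cell = +0.52 − (+0.19) = +0.33 V, n = 2.
Overall: I₂(s) + 2 Cu⁺(aq) → 2 I⁻(aq) + 2 Cu²⁺(aq)
Q = [I⁻]^2·[Cu²⁺]^2 / ([Cu⁺]^2); log Q = -0.069.
E = E° − (0.0592/n) log Q = +0.33 − (0.0592/2)(-0.069) = +0.332 V.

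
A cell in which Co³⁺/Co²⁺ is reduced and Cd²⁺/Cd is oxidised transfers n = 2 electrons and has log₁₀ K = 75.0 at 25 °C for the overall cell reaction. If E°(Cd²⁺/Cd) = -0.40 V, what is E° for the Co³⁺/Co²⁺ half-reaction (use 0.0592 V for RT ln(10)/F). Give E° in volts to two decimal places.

+1.82 V

E°cell = (0.0592/n)·log K = (0.0592/2)(75.0) = +2.220 V.
Since Co³⁺/Co²⁺ is the cathode and Cd²⁺/Cd the anode, E°cell = E°(Co³⁺/Co²⁺) − E°(Cd²⁺/Cd).
So E°(Co³⁺/Co²⁺) = E°cell + E°(Cd²⁺/Cd) = +2.220 + (-0.40) = +1.82 V.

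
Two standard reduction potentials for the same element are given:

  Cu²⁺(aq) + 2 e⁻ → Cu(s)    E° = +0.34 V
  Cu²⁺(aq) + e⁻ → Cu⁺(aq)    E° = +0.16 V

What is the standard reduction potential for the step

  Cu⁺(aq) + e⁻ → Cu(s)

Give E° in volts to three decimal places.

Sequential free energies add, so n₃E°₃ = n₁E°₁ + n₂E°₂.
With n₃ = 2, and the known step contributing 1×(+0.16) V, the unknown satisfies 1·E° = 2×(+0.34) − 1×(+0.16) = +0.520.
E° = +0.520 / 1 = +0.520 V.

+0.520 V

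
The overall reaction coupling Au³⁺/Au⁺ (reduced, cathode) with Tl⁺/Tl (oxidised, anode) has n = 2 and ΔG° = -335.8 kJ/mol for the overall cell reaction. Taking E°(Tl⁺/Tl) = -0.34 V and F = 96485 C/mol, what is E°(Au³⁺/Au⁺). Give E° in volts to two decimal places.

E°cell = −ΔG°/(nF) = −(-335.8×10³)/((2)(96485)) = +1.740 V.
Since Au³⁺/Au⁺ is the cathode and Tl⁺/Tl the anode, E°cell = E°(Au³⁺/Au⁺) − E°(Tl⁺/Tl).
So E°(Au³⁺/Au⁺) = E°cell + E°(Tl⁺/Tl) = +1.740 + (-0.34) = +1.40 V.

+1.40 V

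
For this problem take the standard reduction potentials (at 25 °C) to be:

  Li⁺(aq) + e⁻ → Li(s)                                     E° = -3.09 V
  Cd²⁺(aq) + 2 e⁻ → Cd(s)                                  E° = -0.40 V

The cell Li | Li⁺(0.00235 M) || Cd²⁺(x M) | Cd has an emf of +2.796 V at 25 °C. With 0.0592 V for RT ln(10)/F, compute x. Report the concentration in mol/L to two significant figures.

0.021 M

Cd²⁺/Cd is the cathode, Li⁺/Li the anode: E°cell = +2.69 V, n = 2.
Overall reaction: Cd²⁺(aq) + 2 Li(s) → Cd(s) + 2 Li⁺(aq); Q = [Li⁺]^2/[Cd²⁺]^1.
From E = E° − (0.0592/n) log Q: log Q = (E° − E)·n/0.0592 = (+2.69 − (+2.796))·2/0.0592 = -3.5811.
So 1·log[Cd²⁺] = 2·log(0.00235) − log Q = -5.2579 − (-3.5811) = -1.6768; [Cd²⁺] = 10^(-1.6768) ≈ 0.021 M.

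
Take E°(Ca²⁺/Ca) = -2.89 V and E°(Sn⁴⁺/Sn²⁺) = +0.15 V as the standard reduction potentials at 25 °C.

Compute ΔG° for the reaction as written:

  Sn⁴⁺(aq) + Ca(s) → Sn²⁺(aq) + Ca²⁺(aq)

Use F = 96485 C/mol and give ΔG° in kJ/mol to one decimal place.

As written, Sn⁴⁺/Sn²⁺ is reduced (cathode) and Ca²⁺/Ca is oxidised (anode), so E°cell = (+0.15) − (-2.89) = +3.04 V.
Balancing electrons gives n = 2.
ΔG° = −nFE° = −(2)(96485)(+3.04) = -586,629 J = -586.6 kJ/mol.

-586.6 kJ/mol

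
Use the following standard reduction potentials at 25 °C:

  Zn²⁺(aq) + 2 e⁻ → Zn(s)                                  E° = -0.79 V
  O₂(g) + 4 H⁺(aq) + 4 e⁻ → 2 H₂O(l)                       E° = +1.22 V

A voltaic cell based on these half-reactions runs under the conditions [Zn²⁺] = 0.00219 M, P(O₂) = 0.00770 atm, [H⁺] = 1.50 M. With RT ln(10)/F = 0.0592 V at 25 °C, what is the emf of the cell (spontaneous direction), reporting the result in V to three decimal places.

+2.068 V

O₂/H₂O is the cathode (higher E°), Zn²⁺/Zn the anode: E°cell = +1.22 − (-0.79) = +2.01 V, n = 4.
Overall: O₂(g) + 4 H⁺(aq) + 2 Zn(s) → 2 H₂O(l) + 2 Zn²⁺(aq)
Q = [Zn²⁺]^2 / (P(O₂)·[H⁺]^4); log Q = -3.910.
E = E° − (0.0592/n) log Q = +2.01 − (0.0592/4)(-3.910) = +2.068 V.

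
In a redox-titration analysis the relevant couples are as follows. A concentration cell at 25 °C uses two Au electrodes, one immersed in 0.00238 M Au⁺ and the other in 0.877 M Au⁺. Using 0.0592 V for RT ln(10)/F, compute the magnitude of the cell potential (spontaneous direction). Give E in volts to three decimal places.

+0.152 V

For a concentration cell E°cell = 0. The 0.877 M side is the cathode (reduction is favoured where [Au⁺] is higher).
With n = 1, E = −(0.0592/1) log([Au⁺]ₐₙ/[Au⁺]꜀ₐₜ) = −(0.0592/1) log(0.00238/0.877) = −(0.0592/1)(-2.566) = +0.152 V.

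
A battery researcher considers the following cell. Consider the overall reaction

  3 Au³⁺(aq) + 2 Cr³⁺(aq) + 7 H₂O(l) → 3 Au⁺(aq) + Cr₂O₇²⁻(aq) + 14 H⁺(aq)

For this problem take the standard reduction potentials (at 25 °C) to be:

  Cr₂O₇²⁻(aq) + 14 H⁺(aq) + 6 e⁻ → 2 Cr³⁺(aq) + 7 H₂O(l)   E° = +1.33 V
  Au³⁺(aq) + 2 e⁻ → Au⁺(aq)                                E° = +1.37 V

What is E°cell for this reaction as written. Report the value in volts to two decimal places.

The Au³⁺/Au⁺ couple has the higher reduction potential, so it is the cathode; Cr₂O₇²⁻/Cr³⁺ is oxidised at the anode.
E°cell = E°(cathode) − E°(anode) = (+1.37) − (+1.33) = +0.04 V.

+0.04 V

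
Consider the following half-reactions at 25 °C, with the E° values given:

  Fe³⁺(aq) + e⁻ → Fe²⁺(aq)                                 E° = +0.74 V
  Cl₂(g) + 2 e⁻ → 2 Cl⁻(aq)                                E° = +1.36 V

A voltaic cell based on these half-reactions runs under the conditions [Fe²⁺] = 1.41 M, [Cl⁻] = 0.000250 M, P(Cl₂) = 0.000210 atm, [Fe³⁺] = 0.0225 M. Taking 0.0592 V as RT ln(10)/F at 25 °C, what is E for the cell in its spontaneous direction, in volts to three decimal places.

+0.831 V

Cl₂/Cl⁻ is the cathode (higher E°), Fe³⁺/Fe²⁺ the anode: E°cell = +1.36 − (+0.74) = +0.62 V, n = 2.
Overall: Cl₂(g) + 2 Fe²⁺(aq) → 2 Cl⁻(aq) + 2 Fe³⁺(aq)
Q = [Cl⁻]^2·[Fe³⁺]^2 / (P(Cl₂)·[Fe²⁺]^2); log Q = -7.120.
E = E° − (0.0592/n) log Q = +0.62 − (0.0592/2)(-7.120) = +0.831 V.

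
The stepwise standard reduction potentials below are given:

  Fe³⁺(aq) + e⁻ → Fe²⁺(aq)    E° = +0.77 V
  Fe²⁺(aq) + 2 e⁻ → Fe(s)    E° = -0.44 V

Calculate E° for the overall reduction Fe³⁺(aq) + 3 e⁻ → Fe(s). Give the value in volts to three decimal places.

-0.037 V

Adding the free-energy changes (−nFE°) of the two steps gives −n₃FE°₃ = −n₁FE°₁ − n₂FE°₂.
E°₃ = (1×+0.77 + 2×-0.44) / 3 = (-0.110) / 3 = -0.037 V.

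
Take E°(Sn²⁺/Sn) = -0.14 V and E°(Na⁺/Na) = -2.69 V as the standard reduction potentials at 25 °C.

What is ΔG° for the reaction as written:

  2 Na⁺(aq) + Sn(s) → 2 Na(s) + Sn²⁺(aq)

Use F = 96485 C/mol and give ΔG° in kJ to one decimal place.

As written, Na⁺/Na is reduced (cathode) and Sn²⁺/Sn is oxidised (anode), so E°cell = (-2.69) − (-0.14) = -2.55 V.
Balancing electrons gives n = 2.
ΔG° = −nFE° = −(2)(96485)(-2.55) = 492,073 J = +492.1 kJ.

+492.1 kJ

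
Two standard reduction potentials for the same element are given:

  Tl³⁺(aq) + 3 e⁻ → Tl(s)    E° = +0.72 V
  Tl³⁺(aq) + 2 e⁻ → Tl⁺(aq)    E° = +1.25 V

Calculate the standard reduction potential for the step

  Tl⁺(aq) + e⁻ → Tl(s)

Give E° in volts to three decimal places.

Sequential free energies add, so n₃E°₃ = n₁E°₁ + n₂E°₂.
With n₃ = 3, and the known step contributing 2×(+1.25) V, the unknown satisfies 1·E° = 3×(+0.72) − 2×(+1.25) = -0.340.
E° = -0.340 / 1 = -0.340 V.

-0.340 V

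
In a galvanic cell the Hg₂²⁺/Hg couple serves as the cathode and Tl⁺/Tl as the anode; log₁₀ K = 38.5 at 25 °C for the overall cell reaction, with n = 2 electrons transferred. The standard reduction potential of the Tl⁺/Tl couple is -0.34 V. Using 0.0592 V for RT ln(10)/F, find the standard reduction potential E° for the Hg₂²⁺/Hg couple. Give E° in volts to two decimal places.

E°cell = (0.0592/n)·log K = (0.0592/2)(38.5) = +1.140 V.
Since Hg₂²⁺/Hg is the cathode and Tl⁺/Tl the anode, E°cell = E°(Hg₂²⁺/Hg) − E°(Tl⁺/Tl).
So E°(Hg₂²⁺/Hg) = E°cell + E°(Tl⁺/Tl) = +1.140 + (-0.34) = +0.80 V.

+0.80 V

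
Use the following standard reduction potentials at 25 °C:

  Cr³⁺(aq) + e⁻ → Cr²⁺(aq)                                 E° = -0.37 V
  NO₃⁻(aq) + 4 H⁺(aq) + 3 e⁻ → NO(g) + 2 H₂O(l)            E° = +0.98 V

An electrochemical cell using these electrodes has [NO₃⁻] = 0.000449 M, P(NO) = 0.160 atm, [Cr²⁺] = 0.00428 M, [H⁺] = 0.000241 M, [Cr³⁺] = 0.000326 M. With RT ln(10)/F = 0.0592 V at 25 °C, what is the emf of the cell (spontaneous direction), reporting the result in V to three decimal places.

+1.080 V

NO₃⁻/NO is the cathode (higher E°), Cr³⁺/Cr²⁺ the anode: E°cell = +0.98 − (-0.37) = +1.35 V, n = 3.
Overall: NO₃⁻(aq) + 4 H⁺(aq) + 3 Cr²⁺(aq) → NO(g) + 2 H₂O(l) + 3 Cr³⁺(aq)
Q = P(NO)·[Cr³⁺]^3 / ([NO₃⁻]·[H⁺]^4·[Cr²⁺]^3); log Q = 13.669.
E = E° − (0.0592/n) log Q = +1.35 − (0.0592/3)(13.669) = +1.080 V.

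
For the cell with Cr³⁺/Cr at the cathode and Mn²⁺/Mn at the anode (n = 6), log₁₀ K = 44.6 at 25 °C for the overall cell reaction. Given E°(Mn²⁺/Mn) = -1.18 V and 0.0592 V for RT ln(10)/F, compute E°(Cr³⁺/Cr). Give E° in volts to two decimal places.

-0.74 V

E°cell = (0.0592/n)·log K = (0.0592/6)(44.6) = +0.440 V.
Since Cr³⁺/Cr is the cathode and Mn²⁺/Mn the anode, E°cell = E°(Cr³⁺/Cr) − E°(Mn²⁺/Mn).
So E°(Cr³⁺/Cr) = E°cell + E°(Mn²⁺/Mn) = +0.440 + (-1.18) = -0.74 V.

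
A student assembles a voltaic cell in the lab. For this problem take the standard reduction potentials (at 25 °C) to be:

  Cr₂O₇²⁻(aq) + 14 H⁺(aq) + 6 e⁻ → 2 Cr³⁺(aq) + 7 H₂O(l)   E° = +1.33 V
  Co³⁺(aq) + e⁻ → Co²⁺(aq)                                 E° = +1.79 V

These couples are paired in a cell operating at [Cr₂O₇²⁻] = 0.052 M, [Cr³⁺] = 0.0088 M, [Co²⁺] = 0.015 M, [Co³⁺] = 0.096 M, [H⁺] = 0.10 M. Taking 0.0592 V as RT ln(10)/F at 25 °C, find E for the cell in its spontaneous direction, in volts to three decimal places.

Co³⁺/Co²⁺ is the cathode (higher E°), Cr₂O₇²⁻/Cr³⁺ the anode: E°cell = +1.79 − (+1.33) = +0.46 V, n = 6.
Overall: 6 Co³⁺(aq) + 2 Cr³⁺(aq) + 7 H₂O(l) → 6 Co²⁺(aq) + Cr₂O₇²⁻(aq) + 14 H⁺(aq)
Q = [Co²⁺]^6·[Cr₂O₇²⁻]·[H⁺]^14 / ([Co³⁺]^6·[Cr³⁺]^2); log Q = -16.010.
E = E° − (0.0592/n) log Q = +0.46 − (0.0592/6)(-16.010) = +0.618 V.

+0.618 V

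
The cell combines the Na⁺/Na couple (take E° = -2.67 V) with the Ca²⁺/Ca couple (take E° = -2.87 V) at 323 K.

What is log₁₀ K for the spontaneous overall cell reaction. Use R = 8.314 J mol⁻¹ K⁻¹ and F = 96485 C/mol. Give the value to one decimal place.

6.2

Cathode: Na⁺/Na; anode: Ca²⁺/Ca. E°cell = (-2.67) − (-2.87) = +0.20 V, with n = 2.
ΔG° = −nFE° = −RT ln K, so ln K = nFE°/(RT) = (2)(96485)(+0.20) / ((8.314)(323)) = 14.372.
log₁₀ K = 14.372 / ln 10 = 6.2.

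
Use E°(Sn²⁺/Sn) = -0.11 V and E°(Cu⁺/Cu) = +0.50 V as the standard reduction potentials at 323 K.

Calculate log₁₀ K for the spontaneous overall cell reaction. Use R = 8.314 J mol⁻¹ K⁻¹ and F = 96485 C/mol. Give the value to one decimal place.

Cathode: Cu⁺/Cu; anode: Sn²⁺/Sn. E°cell = (+0.50) − (-0.11) = +0.61 V, with n = 2.
ΔG° = −nFE° = −RT ln K, so ln K = nFE°/(RT) = (2)(96485)(+0.61) / ((8.314)(323)) = 43.834.
log₁₀ K = 43.834 / ln 10 = 19.0.

19.0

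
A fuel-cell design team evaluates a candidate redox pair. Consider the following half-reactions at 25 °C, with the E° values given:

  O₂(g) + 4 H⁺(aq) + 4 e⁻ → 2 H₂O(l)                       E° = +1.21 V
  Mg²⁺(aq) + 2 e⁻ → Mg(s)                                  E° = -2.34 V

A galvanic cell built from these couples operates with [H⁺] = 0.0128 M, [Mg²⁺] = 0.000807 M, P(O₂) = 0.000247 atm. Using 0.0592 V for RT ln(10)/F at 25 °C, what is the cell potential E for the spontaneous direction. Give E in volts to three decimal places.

+3.476 V

O₂/H₂O is the cathode (higher E°), Mg²⁺/Mg the anode: E°cell = +1.21 − (-2.34) = +3.55 V, n = 4.
Overall: O₂(g) + 4 H⁺(aq) + 2 Mg(s) → 2 H₂O(l) + 2 Mg²⁺(aq)
Q = [Mg²⁺]^2 / (P(O₂)·[H⁺]^4); log Q = 4.992.
E = E° − (0.0592/n) log Q = +3.55 − (0.0592/4)(4.992) = +3.476 V.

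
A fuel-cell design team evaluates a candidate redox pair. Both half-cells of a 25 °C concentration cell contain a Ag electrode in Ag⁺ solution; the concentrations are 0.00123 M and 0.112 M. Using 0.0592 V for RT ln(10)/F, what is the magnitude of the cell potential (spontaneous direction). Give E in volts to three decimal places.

For a concentration cell E°cell = 0. The 0.112 M side is the cathode (reduction is favoured where [Ag⁺] is higher).
With n = 1, E = −(0.0592/1) log([Ag⁺]ₐₙ/[Ag⁺]꜀ₐₜ) = −(0.0592/1) log(0.00123/0.112) = −(0.0592/1)(-1.959) = +0.116 V.

+0.116 V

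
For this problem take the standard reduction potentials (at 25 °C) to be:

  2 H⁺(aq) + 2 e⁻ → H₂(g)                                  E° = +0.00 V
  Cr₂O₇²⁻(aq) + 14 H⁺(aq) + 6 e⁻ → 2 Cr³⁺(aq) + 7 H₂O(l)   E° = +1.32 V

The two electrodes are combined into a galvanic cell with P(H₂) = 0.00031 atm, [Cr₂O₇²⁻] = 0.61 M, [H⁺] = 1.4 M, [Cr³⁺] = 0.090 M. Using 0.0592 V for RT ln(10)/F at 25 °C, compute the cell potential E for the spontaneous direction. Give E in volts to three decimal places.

+1.246 V

Cr₂O₇²⁻/Cr³⁺ is the cathode (higher E°), H⁺/H₂ the anode: E°cell = +1.32 − (+0.00) = +1.32 V, n = 6.
Overall: Cr₂O₇²⁻(aq) + 8 H⁺(aq) + 3 H₂(g) → 2 Cr³⁺(aq) + 7 H₂O(l)
Q = [Cr³⁺]^2 / ([Cr₂O₇²⁻]·[H⁺]^8·P(H₂)^3); log Q = 7.480.
E = E° − (0.0592/n) log Q = +1.32 − (0.0592/6)(7.480) = +1.246 V.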